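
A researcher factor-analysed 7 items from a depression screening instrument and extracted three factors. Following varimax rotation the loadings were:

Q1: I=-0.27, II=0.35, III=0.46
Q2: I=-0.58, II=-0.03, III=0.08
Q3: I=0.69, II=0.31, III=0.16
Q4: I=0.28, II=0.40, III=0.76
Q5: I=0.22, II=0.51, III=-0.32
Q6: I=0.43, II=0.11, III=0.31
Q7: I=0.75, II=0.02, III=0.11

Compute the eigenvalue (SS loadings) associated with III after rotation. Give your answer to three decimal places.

1.032

SS loadings for III = 0.46² + 0.08² + 0.16² + 0.76² + (-0.32)² + 0.31² + 0.11² = 0.2116 + 0.0064 + 0.0256 + 0.5776 + 0.1024 + 0.0961 + 0.0121 = 1.0318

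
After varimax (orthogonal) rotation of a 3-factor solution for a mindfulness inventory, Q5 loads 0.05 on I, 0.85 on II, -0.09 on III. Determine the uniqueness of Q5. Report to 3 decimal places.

0.267

h² = 0.05² + 0.85² + (-0.09)² = 0.0025 + 0.7225 + 0.0081 = 0.7331
Uniqueness u² = 1 − h² = 1 − 0.7331 = 0.2669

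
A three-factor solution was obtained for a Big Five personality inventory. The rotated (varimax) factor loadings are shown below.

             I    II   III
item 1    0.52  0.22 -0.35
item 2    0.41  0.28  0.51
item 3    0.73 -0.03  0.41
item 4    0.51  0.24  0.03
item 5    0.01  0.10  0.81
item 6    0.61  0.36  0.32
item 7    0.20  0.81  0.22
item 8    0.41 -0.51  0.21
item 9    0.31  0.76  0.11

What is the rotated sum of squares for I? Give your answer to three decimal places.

1.908

SS loadings for I = 0.52² + 0.41² + 0.73² + 0.51² + 0.01² + 0.61² + 0.20² + 0.41² + 0.31² = 0.2704 + 0.1681 + 0.5329 + 0.2601 + 0.0001 + 0.3721 + 0.0400 + 0.1681 + 0.0961 = 1.9079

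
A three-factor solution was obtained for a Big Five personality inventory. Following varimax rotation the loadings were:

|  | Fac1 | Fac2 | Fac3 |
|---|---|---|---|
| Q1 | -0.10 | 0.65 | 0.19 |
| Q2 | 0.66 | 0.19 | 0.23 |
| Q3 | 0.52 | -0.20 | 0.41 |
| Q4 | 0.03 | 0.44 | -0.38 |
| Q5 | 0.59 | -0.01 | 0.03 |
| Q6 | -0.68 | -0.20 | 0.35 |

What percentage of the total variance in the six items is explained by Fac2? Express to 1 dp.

SS loadings for Fac2 = 0.65² + 0.19² + (-0.20)² + 0.44² + (-0.01)² + (-0.20)² = 0.7323
With 6 standardized items, total variance = 6. Proportion = 0.7323/6 = 0.1221 → 12.21%.

12.2%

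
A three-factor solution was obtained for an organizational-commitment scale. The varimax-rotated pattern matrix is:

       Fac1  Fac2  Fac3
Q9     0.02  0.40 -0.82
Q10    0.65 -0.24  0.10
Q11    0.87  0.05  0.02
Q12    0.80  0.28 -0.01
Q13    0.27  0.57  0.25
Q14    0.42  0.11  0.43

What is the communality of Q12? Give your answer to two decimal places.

0.72

h² = 0.80² + 0.28² + (-0.01)² = 0.6400 + 0.0784 + 0.0001 = 0.7185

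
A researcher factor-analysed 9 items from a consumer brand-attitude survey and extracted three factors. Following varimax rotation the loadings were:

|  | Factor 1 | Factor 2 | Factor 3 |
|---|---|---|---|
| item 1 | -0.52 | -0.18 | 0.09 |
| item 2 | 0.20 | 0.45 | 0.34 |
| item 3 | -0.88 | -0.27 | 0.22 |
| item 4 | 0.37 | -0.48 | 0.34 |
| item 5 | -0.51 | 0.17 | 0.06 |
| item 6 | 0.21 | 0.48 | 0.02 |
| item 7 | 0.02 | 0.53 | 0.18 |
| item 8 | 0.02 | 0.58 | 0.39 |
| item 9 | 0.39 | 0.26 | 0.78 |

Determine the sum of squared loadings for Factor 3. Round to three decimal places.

1.085

SS loadings for Factor 3 = 0.09² + 0.34² + 0.22² + 0.34² + 0.06² + 0.02² + 0.18² + 0.39² + 0.78² = 0.0081 + 0.1156 + 0.0484 + 0.1156 + 0.0036 + 0.0004 + 0.0324 + 0.1521 + 0.6084 = 1.0846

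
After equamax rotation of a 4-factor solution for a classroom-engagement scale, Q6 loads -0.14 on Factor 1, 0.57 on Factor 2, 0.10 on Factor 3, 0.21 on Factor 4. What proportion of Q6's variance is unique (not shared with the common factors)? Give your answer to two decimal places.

0.60

h² = (-0.14)² + 0.57² + 0.10² + 0.21² = 0.0196 + 0.3249 + 0.0100 + 0.0441 = 0.3986
Uniqueness u² = 1 − h² = 1 − 0.3986 = 0.6014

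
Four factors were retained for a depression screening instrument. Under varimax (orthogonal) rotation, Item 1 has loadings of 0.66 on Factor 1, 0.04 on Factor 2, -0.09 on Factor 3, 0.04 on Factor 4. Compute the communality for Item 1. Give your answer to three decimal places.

h² = 0.66² + 0.04² + (-0.09)² + 0.04² = 0.4356 + 0.0016 + 0.0081 + 0.0016 = 0.4469

0.447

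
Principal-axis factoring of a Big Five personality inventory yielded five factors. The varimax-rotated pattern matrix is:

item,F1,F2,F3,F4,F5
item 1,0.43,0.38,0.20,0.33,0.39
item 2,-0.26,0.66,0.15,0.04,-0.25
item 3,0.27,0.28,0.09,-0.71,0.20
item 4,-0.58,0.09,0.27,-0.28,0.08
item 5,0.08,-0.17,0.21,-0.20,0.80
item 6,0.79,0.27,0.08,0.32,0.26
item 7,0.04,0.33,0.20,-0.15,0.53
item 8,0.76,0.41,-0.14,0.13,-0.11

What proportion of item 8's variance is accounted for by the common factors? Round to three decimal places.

h² = 0.76² + 0.41² + (-0.14)² + 0.13² + (-0.11)² = 0.5776 + 0.1681 + 0.0196 + 0.0169 + 0.0121 = 0.7943

0.794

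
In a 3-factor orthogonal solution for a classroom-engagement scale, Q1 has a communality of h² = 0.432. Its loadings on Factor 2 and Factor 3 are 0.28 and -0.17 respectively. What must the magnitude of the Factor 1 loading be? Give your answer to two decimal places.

0.57

Under orthogonal rotation h² = Σλ², so λ_Factor 1² = h² − (0.1073) = 0.432 − 0.1073 = 0.3247.
|λ| = √0.3247 = 0.5698.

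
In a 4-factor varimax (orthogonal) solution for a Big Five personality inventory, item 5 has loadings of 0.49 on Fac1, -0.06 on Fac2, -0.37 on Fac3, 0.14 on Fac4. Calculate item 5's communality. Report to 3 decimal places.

0.400

h² = 0.49² + (-0.06)² + (-0.37)² + 0.14² = 0.2401 + 0.0036 + 0.1369 + 0.0196 = 0.4002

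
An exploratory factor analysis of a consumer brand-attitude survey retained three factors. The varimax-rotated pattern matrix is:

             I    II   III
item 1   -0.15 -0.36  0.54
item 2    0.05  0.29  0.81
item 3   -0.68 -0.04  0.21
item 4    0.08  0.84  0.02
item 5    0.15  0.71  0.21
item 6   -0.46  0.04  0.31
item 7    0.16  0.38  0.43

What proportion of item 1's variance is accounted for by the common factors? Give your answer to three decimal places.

h² = (-0.15)² + (-0.36)² + 0.54² = 0.0225 + 0.1296 + 0.2916 = 0.4437

0.444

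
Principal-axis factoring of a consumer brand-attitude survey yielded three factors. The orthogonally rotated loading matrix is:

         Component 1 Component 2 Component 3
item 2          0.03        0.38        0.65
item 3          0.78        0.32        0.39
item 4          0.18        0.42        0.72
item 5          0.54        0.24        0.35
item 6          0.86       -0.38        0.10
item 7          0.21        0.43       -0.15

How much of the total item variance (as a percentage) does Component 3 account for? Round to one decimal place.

20.8%

SS loadings for Component 3 = 0.65² + 0.39² + 0.72² + 0.35² + 0.10² + (-0.15)² = 1.2480
With 6 standardized items, total variance = 6. Proportion = 1.2480/6 = 0.2080 → 20.80%.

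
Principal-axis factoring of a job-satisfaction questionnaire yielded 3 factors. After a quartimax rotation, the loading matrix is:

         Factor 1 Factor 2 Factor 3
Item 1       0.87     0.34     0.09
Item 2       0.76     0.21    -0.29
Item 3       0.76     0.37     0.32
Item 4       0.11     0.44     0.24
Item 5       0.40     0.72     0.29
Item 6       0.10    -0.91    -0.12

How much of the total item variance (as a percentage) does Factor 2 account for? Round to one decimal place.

SS loadings for Factor 2 = 0.34² + 0.21² + 0.37² + 0.44² + 0.72² + (-0.91)² = 1.8367
With 6 standardized items, total variance = 6. Proportion = 1.8367/6 = 0.3061 → 30.61%.

30.6%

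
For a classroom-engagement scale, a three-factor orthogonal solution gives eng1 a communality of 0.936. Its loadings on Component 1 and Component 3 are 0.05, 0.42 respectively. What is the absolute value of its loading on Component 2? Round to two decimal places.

Under orthogonal rotation h² = Σλ², so λ_Component 2² = h² − (0.1789) = 0.936 − 0.1789 = 0.7571.
|λ| = √0.7571 = 0.8701.

0.87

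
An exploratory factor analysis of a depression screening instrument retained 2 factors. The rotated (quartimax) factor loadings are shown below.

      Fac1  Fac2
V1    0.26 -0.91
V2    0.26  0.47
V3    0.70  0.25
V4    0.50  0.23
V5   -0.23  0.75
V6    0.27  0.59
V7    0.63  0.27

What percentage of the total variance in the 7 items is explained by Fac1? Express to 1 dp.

20.0%

SS loadings for Fac1 = 0.26² + 0.26² + 0.70² + 0.50² + (-0.23)² + 0.27² + 0.63² = 1.3979
With 7 standardized items, total variance = 7. Proportion = 1.3979/7 = 0.1997 → 19.97%.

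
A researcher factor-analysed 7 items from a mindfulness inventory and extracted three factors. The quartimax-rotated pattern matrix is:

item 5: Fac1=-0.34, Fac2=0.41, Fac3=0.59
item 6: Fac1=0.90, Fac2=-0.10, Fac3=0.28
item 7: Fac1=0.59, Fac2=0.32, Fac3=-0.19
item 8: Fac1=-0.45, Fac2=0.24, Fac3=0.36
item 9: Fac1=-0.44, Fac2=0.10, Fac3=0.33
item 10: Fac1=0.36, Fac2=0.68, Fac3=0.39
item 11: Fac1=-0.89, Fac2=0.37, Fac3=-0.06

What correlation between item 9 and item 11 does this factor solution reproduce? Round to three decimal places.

0.409

r̂ = Σ λ_i·λ_j across factors = (-0.44)(-0.89) + (0.10)(0.37) + (0.33)(-0.06)
  = +0.3916 +0.0370 -0.0198 = 0.4088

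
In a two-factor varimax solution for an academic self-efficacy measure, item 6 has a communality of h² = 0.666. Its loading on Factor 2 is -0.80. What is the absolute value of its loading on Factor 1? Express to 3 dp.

Under orthogonal rotation h² = Σλ², so λ_Factor 1² = h² − (0.6400) = 0.666 − 0.6400 = 0.0260.
|λ| = √0.0260 = 0.1612.

0.161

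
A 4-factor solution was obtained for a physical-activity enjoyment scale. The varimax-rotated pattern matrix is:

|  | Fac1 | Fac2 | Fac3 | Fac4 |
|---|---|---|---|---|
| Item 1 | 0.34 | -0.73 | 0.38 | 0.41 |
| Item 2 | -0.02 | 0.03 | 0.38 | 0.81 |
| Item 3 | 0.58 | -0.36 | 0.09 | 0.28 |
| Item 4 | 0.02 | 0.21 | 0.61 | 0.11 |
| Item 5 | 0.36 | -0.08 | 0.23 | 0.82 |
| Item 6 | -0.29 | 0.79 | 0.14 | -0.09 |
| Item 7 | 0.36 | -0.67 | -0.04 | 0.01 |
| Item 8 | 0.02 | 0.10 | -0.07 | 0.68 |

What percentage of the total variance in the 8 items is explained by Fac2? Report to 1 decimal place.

SS loadings for Fac2 = (-0.73)² + 0.03² + (-0.36)² + 0.21² + (-0.08)² + 0.79² + (-0.67)² + 0.10² = 1.7969
With 8 standardized items, total variance = 8. Proportion = 1.7969/8 = 0.2246 → 22.46%.

22.5%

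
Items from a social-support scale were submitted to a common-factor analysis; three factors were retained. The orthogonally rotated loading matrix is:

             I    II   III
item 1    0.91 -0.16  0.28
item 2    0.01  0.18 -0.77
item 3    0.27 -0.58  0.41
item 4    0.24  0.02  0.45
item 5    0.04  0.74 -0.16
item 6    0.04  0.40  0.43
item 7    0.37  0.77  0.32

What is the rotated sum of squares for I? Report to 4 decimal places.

SS loadings for I = 0.91² + 0.01² + 0.27² + 0.24² + 0.04² + 0.04² + 0.37² = 0.8281 + 0.0001 + 0.0729 + 0.0576 + 0.0016 + 0.0016 + 0.1369 = 1.0988

1.0988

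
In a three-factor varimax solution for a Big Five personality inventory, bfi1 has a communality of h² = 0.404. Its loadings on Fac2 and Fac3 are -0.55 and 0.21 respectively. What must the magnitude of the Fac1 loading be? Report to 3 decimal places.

0.240

Under orthogonal rotation h² = Σλ², so λ_Fac1² = h² − (0.3466) = 0.404 − 0.3466 = 0.0574.
|λ| = √0.0574 = 0.2396.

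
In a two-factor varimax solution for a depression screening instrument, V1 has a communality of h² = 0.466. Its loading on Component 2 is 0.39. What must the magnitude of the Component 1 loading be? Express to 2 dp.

Under orthogonal rotation h² = Σλ², so λ_Component 1² = h² − (0.1521) = 0.466 − 0.1521 = 0.3139.
|λ| = √0.3139 = 0.5603.

0.56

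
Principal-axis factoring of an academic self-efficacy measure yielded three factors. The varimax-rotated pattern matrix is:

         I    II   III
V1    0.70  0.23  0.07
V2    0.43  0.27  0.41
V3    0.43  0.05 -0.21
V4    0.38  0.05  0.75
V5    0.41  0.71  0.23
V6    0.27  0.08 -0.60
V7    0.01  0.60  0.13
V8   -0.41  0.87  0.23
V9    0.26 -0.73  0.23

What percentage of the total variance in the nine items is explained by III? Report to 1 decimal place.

14.6%

SS loadings for III = 0.07² + 0.41² + (-0.21)² + 0.75² + 0.23² + (-0.60)² + 0.13² + 0.23² + 0.23² = 1.3152
With 9 standardized items, total variance = 9. Proportion = 1.3152/9 = 0.1461 → 14.61%.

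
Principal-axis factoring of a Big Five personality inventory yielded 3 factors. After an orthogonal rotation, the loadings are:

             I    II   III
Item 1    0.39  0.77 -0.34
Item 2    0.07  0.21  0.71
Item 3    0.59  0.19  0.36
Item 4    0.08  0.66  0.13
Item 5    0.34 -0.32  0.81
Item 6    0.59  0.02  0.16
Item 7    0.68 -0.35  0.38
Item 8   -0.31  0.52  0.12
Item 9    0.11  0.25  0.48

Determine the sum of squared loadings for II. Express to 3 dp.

1.667

SS loadings for II = 0.77² + 0.21² + 0.19² + 0.66² + (-0.32)² + 0.02² + (-0.35)² + 0.52² + 0.25² = 0.5929 + 0.0441 + 0.0361 + 0.4356 + 0.1024 + 0.0004 + 0.1225 + 0.2704 + 0.0625 = 1.6669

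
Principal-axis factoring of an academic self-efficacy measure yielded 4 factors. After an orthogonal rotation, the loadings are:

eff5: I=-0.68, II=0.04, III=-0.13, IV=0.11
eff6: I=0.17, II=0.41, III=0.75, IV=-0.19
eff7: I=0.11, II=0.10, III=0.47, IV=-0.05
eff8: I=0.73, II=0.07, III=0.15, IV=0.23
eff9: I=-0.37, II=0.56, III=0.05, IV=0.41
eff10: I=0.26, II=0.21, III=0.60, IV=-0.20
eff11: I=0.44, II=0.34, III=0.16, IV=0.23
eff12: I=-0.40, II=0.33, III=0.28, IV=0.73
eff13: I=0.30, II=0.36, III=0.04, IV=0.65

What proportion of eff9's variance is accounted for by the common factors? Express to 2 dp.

h² = (-0.37)² + 0.56² + 0.05² + 0.41² = 0.1369 + 0.3136 + 0.0025 + 0.1681 = 0.6211

0.62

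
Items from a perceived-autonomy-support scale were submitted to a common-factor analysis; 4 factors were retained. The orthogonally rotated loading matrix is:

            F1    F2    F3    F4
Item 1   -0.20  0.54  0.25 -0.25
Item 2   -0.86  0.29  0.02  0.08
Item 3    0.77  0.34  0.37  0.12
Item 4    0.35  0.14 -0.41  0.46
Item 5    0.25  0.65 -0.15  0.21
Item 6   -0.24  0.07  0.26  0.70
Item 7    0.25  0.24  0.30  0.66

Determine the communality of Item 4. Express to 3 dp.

h² = 0.35² + 0.14² + (-0.41)² + 0.46² = 0.1225 + 0.0196 + 0.1681 + 0.2116 = 0.5218

0.522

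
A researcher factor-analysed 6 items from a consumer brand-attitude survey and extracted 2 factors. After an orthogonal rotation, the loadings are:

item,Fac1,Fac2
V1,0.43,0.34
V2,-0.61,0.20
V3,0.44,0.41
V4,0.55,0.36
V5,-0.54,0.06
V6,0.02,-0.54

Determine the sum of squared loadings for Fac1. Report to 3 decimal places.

SS loadings for Fac1 = 0.43² + (-0.61)² + 0.44² + 0.55² + (-0.54)² + 0.02² = 0.1849 + 0.3721 + 0.1936 + 0.3025 + 0.2916 + 0.0004 = 1.3451

1.345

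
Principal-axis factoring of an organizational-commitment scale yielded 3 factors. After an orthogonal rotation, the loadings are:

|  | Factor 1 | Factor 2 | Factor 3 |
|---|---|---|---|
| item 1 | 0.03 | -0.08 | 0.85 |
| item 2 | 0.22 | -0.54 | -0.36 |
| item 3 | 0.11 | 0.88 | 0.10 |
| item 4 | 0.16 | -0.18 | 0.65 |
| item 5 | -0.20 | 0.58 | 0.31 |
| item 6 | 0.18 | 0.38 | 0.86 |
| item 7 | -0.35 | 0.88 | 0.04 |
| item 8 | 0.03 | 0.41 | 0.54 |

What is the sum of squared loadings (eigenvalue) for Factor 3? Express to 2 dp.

SS loadings for Factor 3 = 0.85² + (-0.36)² + 0.10² + 0.65² + 0.31² + 0.86² + 0.04² + 0.54² = 0.7225 + 0.1296 + 0.0100 + 0.4225 + 0.0961 + 0.7396 + 0.0016 + 0.2916 = 2.4135

2.41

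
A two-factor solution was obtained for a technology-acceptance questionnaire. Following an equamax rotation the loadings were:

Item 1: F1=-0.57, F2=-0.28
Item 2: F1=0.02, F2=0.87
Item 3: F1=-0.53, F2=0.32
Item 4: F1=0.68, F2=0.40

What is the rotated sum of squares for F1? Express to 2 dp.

SS loadings for F1 = (-0.57)² + 0.02² + (-0.53)² + 0.68² = 0.3249 + 0.0004 + 0.2809 + 0.4624 = 1.0686

1.07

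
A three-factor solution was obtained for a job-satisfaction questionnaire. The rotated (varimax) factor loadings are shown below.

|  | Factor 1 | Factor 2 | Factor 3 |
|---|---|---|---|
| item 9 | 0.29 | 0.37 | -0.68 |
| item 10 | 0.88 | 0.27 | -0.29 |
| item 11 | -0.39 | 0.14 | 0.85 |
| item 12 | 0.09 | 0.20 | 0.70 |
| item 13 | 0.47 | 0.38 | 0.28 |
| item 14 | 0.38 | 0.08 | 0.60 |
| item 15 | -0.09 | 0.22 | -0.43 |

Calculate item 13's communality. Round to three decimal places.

h² = 0.47² + 0.38² + 0.28² = 0.2209 + 0.1444 + 0.0784 = 0.4437

0.444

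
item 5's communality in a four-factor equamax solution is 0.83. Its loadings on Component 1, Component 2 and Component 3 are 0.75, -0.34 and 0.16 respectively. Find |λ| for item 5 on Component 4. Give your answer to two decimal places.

Under orthogonal rotation h² = Σλ², so λ_Component 4² = h² − (0.7037) = 0.83 − 0.7037 = 0.1263.
|λ| = √0.1263 = 0.3554.

0.36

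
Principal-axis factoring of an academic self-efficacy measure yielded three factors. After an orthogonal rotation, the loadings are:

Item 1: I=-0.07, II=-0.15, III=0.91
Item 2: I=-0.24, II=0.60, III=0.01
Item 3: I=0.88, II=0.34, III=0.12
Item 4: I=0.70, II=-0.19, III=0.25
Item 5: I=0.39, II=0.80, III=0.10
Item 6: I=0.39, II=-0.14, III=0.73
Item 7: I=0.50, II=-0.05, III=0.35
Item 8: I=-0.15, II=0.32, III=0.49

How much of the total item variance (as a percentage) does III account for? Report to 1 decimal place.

22.6%

SS loadings for III = 0.91² + 0.01² + 0.12² + 0.25² + 0.10² + 0.73² + 0.35² + 0.49² = 1.8106
With 8 standardized items, total variance = 8. Proportion = 1.8106/8 = 0.2263 → 22.63%.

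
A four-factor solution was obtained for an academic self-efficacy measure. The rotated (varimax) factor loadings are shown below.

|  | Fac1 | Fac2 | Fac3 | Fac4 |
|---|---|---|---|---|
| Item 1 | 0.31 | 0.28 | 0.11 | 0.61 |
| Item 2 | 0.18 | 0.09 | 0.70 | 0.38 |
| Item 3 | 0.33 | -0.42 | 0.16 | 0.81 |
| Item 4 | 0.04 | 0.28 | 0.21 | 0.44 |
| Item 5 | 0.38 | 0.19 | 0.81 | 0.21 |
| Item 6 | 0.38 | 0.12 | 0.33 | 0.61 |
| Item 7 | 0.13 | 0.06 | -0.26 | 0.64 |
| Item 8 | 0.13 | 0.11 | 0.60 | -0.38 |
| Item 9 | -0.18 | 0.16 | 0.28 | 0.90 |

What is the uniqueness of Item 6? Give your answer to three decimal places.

h² = 0.38² + 0.12² + 0.33² + 0.61² = 0.1444 + 0.0144 + 0.1089 + 0.3721 = 0.6398
Uniqueness u² = 1 − h² = 1 − 0.6398 = 0.3602

0.360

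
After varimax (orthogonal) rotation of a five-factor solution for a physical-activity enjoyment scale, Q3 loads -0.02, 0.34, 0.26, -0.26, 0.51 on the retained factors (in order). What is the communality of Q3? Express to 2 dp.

h² = (-0.02)² + 0.34² + 0.26² + (-0.26)² + 0.51² = 0.0004 + 0.1156 + 0.0676 + 0.0676 + 0.2601 = 0.5113

0.51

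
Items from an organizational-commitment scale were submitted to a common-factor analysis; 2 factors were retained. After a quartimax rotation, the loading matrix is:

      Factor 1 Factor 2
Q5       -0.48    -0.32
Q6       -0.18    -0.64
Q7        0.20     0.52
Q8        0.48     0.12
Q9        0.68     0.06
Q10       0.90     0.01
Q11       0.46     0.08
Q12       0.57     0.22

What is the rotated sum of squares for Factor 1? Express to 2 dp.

2.34

SS loadings for Factor 1 = (-0.48)² + (-0.18)² + 0.20² + 0.48² + 0.68² + 0.90² + 0.46² + 0.57² = 0.2304 + 0.0324 + 0.0400 + 0.2304 + 0.4624 + 0.8100 + 0.2116 + 0.3249 = 2.3421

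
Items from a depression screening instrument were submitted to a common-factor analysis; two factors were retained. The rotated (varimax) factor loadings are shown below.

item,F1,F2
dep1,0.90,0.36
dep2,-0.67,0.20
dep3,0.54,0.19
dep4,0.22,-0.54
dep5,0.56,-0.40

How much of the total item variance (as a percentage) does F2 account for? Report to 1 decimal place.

13.1%

SS loadings for F2 = 0.36² + 0.20² + 0.19² + (-0.54)² + (-0.40)² = 0.6573
With 5 standardized items, total variance = 5. Proportion = 0.6573/5 = 0.1315 → 13.15%.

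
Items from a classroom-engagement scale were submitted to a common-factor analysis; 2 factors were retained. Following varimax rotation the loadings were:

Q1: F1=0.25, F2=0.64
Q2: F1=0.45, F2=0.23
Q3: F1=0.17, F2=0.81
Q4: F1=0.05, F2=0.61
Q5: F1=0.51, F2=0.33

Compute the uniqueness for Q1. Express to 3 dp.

h² = 0.25² + 0.64² = 0.0625 + 0.4096 = 0.4721
Uniqueness u² = 1 − h² = 1 − 0.4721 = 0.5279

0.528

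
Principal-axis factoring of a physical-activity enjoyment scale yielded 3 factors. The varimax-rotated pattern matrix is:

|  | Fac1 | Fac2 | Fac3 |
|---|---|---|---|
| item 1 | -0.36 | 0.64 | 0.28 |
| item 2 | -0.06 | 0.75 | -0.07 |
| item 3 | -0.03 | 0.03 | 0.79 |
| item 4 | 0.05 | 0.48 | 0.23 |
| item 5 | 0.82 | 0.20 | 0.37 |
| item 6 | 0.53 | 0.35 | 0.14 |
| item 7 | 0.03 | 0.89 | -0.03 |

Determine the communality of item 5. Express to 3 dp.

0.849

h² = 0.82² + 0.20² + 0.37² = 0.6724 + 0.0400 + 0.1369 = 0.8493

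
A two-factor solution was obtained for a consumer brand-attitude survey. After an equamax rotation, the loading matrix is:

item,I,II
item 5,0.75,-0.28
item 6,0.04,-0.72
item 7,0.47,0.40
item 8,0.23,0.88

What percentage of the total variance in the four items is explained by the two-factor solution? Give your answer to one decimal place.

SS loadings by factor: 0.8379, 1.5312; total = 2.3691.
Total variance with 4 standardized items is 4, so the solution explains 2.3691/4 = 0.5923 = 59.23%.

59.2%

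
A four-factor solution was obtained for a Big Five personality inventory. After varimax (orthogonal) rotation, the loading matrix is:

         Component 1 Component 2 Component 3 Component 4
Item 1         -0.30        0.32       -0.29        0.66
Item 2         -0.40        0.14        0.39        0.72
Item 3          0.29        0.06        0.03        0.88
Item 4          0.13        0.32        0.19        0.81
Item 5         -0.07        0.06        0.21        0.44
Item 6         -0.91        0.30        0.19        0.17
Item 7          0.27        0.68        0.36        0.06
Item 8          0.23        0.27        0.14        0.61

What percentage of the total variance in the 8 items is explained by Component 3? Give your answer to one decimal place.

6.3%

SS loadings for Component 3 = (-0.29)² + 0.39² + 0.03² + 0.19² + 0.21² + 0.19² + 0.36² + 0.14² = 0.5026
With 8 standardized items, total variance = 8. Proportion = 0.5026/8 = 0.0628 → 6.28%.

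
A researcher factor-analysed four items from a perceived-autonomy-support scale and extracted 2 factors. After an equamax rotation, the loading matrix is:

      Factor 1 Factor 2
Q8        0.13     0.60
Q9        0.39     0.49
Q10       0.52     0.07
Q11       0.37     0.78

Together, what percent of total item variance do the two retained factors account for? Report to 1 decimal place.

44.7%

SS loadings by factor: 0.5763, 1.2134; total = 1.7897.
Total variance with 4 standardized items is 4, so the solution explains 1.7897/4 = 0.4474 = 44.74%.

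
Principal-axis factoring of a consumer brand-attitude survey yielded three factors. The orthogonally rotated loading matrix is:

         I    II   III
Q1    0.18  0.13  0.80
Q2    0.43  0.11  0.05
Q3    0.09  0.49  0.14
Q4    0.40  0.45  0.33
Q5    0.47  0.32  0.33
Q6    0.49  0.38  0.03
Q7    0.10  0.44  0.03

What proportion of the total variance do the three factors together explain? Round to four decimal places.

0.3786

SS loadings by factor: 0.8564, 0.9120, 0.8817; total = 2.6501.
Total variance with 7 standardized items is 7, so the solution explains 2.6501/7 = 0.3786.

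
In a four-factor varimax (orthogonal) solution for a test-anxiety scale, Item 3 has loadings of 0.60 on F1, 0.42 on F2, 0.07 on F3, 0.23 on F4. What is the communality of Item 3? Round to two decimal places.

0.59

h² = 0.60² + 0.42² + 0.07² + 0.23² = 0.3600 + 0.1764 + 0.0049 + 0.0529 = 0.5942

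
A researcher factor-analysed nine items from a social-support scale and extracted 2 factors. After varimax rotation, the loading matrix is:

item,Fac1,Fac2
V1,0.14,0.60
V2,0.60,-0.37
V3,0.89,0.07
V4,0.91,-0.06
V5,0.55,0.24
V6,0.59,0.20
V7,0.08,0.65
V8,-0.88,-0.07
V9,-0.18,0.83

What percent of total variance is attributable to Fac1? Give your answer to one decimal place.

38.5%

SS loadings for Fac1 = 0.14² + 0.60² + 0.89² + 0.91² + 0.55² + 0.59² + 0.08² + (-0.88)² + (-0.18)² = 3.4636
With 9 standardized items, total variance = 9. Proportion = 3.4636/9 = 0.3848 → 38.48%.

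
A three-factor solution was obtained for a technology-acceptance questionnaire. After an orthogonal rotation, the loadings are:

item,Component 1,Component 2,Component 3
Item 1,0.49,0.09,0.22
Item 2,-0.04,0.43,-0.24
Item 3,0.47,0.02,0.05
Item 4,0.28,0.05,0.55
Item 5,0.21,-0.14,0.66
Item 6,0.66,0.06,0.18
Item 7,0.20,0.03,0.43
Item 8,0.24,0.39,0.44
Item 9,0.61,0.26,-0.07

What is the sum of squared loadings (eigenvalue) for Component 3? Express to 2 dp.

1.26

SS loadings for Component 3 = 0.22² + (-0.24)² + 0.05² + 0.55² + 0.66² + 0.18² + 0.43² + 0.44² + (-0.07)² = 0.0484 + 0.0576 + 0.0025 + 0.3025 + 0.4356 + 0.0324 + 0.1849 + 0.1936 + 0.0049 = 1.2624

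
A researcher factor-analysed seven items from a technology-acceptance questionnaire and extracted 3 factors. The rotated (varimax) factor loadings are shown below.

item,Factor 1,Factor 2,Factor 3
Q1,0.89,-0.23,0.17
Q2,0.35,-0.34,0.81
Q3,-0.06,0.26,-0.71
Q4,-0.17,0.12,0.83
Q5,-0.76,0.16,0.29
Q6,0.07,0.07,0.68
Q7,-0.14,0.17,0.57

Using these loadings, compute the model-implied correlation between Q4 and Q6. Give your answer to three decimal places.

r̂ = Σ λ_i·λ_j across factors = (-0.17)(0.07) + (0.12)(0.07) + (0.83)(0.68)
  = -0.0119 +0.0084 +0.5644 = 0.5609

0.561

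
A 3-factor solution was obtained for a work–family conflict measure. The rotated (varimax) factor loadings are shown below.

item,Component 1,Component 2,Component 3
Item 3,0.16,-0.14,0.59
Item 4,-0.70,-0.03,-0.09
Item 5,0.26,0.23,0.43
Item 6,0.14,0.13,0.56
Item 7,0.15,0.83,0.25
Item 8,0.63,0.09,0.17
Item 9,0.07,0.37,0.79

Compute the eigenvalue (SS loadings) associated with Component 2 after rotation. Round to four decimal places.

SS loadings for Component 2 = (-0.14)² + (-0.03)² + 0.23² + 0.13² + 0.83² + 0.09² + 0.37² = 0.0196 + 0.0009 + 0.0529 + 0.0169 + 0.6889 + 0.0081 + 0.1369 = 0.9242

0.9242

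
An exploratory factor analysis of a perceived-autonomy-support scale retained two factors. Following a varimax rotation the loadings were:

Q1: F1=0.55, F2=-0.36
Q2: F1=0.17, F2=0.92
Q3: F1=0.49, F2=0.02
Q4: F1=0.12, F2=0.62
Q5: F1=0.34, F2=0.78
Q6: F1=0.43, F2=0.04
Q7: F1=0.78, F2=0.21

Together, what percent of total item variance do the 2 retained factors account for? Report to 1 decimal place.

50.1%

SS loadings by factor: 1.4948, 2.0149; total = 3.5097.
Total variance with 7 standardized items is 7, so the solution explains 3.5097/7 = 0.5014 = 50.14%.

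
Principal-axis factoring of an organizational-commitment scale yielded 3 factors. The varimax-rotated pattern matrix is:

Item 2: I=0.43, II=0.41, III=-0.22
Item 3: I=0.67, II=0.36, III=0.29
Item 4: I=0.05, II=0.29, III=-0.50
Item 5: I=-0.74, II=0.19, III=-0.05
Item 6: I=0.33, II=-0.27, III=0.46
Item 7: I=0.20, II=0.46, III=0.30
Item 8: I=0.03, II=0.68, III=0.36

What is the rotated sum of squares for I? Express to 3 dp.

SS loadings for I = 0.43² + 0.67² + 0.05² + (-0.74)² + 0.33² + 0.20² + 0.03² = 0.1849 + 0.4489 + 0.0025 + 0.5476 + 0.1089 + 0.0400 + 0.0009 = 1.3337

1.334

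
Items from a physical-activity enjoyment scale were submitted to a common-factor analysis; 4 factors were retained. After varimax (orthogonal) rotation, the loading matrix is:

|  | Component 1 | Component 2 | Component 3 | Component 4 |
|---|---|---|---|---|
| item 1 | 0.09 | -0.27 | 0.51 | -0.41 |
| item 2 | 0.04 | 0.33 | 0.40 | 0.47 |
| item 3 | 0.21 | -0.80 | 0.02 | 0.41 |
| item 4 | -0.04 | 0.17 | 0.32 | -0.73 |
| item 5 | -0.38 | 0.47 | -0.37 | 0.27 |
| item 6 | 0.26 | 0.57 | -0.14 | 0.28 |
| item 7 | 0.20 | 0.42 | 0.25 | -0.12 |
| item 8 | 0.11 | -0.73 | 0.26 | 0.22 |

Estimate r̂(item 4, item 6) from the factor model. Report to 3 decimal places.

r̂ = Σ λ_i·λ_j across factors = (-0.04)(0.26) + (0.17)(0.57) + (0.32)(-0.14) + (-0.73)(0.28)
  = -0.0104 +0.0969 -0.0448 -0.2044 = -0.1627

-0.163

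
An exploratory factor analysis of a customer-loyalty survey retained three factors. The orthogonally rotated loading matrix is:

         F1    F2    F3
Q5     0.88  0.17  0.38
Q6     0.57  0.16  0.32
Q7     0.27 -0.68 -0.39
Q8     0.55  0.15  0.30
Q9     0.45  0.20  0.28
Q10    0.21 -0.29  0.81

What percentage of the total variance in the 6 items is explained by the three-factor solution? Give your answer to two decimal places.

60.14%

Communalities: 0.9477, 0.4529, 0.6874, 0.4150, 0.3209, 0.7843; Σh² = 3.6082.
Total variance with 6 standardized items is 6, so the solution explains 3.6082/6 = 0.6014 = 60.14%.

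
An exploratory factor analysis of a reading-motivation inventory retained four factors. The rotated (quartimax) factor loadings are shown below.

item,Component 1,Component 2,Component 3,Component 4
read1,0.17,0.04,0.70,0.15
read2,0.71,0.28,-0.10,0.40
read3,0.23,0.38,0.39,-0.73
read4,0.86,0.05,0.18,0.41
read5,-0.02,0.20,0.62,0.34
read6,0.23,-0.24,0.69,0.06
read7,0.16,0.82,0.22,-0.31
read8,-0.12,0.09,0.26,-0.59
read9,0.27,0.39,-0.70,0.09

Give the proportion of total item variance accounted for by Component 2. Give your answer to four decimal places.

0.1286

SS loadings for Component 2 = 0.04² + 0.28² + 0.38² + 0.05² + 0.20² + (-0.24)² + 0.82² + 0.09² + 0.39² = 1.1571
Proportion of variance = 1.1571 / 9 = 0.1286.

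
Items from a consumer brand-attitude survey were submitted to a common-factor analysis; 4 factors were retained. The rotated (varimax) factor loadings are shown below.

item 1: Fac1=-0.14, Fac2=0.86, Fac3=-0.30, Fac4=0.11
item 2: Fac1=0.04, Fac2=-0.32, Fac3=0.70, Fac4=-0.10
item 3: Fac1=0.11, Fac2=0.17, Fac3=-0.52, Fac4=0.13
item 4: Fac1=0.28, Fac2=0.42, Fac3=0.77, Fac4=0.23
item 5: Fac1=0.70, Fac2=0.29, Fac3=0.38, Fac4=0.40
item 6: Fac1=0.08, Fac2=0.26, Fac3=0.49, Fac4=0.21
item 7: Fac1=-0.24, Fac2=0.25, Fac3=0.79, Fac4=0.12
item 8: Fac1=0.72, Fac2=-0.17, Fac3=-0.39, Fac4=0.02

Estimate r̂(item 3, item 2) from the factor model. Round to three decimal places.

r̂ = Σ λ_i·λ_j across factors = (0.11)(0.04) + (0.17)(-0.32) + (-0.52)(0.70) + (0.13)(-0.10)
  = +0.0044 -0.0544 -0.3640 -0.0130 = -0.4270

-0.427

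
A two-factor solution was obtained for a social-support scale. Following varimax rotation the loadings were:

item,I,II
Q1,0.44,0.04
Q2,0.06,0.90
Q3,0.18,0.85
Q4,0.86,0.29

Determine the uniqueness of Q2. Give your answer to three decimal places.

0.186

h² = 0.06² + 0.90² = 0.0036 + 0.8100 = 0.8136
Uniqueness u² = 1 − h² = 1 − 0.8136 = 0.1864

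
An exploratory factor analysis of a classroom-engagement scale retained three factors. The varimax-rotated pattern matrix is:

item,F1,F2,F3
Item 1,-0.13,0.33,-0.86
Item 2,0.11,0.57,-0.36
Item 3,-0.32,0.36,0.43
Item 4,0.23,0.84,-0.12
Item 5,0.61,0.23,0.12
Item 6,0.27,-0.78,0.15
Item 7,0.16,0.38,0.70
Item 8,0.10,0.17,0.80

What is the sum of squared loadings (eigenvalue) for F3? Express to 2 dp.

2.24

SS loadings for F3 = (-0.86)² + (-0.36)² + 0.43² + (-0.12)² + 0.12² + 0.15² + 0.70² + 0.80² = 0.7396 + 0.1296 + 0.1849 + 0.0144 + 0.0144 + 0.0225 + 0.4900 + 0.6400 = 2.2354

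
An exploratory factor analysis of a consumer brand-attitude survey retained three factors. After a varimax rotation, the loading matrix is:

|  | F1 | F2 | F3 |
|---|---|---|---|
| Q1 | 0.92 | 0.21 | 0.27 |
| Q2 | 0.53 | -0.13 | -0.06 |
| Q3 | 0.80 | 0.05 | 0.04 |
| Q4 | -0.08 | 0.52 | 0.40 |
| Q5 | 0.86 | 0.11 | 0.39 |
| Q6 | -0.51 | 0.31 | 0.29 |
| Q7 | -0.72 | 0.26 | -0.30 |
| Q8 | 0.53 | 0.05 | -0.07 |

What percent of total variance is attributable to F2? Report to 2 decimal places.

SS loadings for F2 = 0.21² + (-0.13)² + 0.05² + 0.52² + 0.11² + 0.31² + 0.26² + 0.05² = 0.5122
With 8 standardized items, total variance = 8. Proportion = 0.5122/8 = 0.0640 → 6.40%.

6.40%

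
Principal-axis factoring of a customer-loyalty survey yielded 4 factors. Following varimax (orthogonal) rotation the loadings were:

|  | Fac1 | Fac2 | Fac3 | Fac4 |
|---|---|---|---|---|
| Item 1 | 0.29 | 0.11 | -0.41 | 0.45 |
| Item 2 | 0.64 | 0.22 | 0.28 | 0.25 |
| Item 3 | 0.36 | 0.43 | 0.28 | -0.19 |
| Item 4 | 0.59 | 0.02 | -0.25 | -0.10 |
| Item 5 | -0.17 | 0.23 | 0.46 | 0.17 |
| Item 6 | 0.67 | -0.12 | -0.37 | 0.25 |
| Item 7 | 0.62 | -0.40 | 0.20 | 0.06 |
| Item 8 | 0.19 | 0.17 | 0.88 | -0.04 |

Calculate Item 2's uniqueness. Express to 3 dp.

0.401

h² = 0.64² + 0.22² + 0.28² + 0.25² = 0.4096 + 0.0484 + 0.0784 + 0.0625 = 0.5989
Uniqueness u² = 1 − h² = 1 − 0.5989 = 0.4011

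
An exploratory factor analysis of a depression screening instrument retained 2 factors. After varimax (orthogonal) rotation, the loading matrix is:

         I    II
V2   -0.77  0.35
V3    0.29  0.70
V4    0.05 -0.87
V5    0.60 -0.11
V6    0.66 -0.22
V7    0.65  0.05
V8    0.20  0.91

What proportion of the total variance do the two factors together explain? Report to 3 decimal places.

0.600

SS loadings by factor: 1.9376, 2.2605; total = 4.1981.
Total variance with 7 standardized items is 7, so the solution explains 4.1981/7 = 0.5997.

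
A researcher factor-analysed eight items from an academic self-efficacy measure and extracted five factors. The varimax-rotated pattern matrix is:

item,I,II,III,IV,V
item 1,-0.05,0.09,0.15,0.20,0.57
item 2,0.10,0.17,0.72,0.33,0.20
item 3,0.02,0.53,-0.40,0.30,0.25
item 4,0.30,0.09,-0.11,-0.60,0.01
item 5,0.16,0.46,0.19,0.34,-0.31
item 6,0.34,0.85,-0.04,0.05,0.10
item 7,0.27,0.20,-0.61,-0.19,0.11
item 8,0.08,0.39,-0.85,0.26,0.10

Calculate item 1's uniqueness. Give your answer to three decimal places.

h² = (-0.05)² + 0.09² + 0.15² + 0.20² + 0.57² = 0.0025 + 0.0081 + 0.0225 + 0.0400 + 0.3249 = 0.3980
Uniqueness u² = 1 − h² = 1 − 0.3980 = 0.6020

0.602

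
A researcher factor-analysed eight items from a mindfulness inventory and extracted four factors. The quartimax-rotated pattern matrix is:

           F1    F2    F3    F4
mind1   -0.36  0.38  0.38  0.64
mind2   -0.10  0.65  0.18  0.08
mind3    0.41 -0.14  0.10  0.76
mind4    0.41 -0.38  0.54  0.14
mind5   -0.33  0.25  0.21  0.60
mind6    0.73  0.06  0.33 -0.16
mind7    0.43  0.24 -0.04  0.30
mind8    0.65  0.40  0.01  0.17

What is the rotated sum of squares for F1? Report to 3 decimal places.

SS loadings for F1 = (-0.36)² + (-0.10)² + 0.41² + 0.41² + (-0.33)² + 0.73² + 0.43² + 0.65² = 0.1296 + 0.0100 + 0.1681 + 0.1681 + 0.1089 + 0.5329 + 0.1849 + 0.4225 = 1.7250

1.725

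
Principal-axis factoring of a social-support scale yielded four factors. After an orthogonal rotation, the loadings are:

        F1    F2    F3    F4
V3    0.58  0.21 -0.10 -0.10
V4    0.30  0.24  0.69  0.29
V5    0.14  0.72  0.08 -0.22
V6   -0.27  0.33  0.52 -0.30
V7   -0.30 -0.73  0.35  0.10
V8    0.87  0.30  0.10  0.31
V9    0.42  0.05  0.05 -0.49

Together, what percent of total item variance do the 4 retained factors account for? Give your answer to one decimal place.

62.5%

Communalities: 0.4005, 0.7078, 0.5928, 0.5422, 0.7554, 0.9530, 0.4215; Σh² = 4.3732.
Total variance with 7 standardized items is 7, so the solution explains 4.3732/7 = 0.6247 = 62.47%.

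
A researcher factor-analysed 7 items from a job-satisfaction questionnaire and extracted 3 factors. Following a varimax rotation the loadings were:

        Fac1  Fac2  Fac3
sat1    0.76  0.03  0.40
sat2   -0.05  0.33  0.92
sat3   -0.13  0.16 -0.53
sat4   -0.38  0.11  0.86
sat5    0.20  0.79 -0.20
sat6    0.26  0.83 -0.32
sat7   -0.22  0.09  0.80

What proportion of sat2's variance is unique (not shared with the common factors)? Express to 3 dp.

h² = (-0.05)² + 0.33² + 0.92² = 0.0025 + 0.1089 + 0.8464 = 0.9578
Uniqueness u² = 1 − h² = 1 − 0.9578 = 0.0422

0.042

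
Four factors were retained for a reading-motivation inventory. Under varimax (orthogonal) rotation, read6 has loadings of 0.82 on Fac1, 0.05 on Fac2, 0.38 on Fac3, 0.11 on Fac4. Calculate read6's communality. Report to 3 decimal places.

0.831

h² = 0.82² + 0.05² + 0.38² + 0.11² = 0.6724 + 0.0025 + 0.1444 + 0.0121 = 0.8314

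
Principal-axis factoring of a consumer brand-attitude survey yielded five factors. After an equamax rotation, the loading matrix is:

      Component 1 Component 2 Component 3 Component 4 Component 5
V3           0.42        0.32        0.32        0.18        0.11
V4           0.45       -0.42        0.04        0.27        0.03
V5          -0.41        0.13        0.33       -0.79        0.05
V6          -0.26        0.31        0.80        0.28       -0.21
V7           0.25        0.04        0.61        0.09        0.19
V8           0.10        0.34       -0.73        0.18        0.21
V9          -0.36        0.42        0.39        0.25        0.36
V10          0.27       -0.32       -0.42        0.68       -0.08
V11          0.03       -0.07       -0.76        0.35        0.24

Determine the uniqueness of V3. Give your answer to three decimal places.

h² = 0.42² + 0.32² + 0.32² + 0.18² + 0.11² = 0.1764 + 0.1024 + 0.1024 + 0.0324 + 0.0121 = 0.4257
Uniqueness u² = 1 − h² = 1 − 0.4257 = 0.5743

0.574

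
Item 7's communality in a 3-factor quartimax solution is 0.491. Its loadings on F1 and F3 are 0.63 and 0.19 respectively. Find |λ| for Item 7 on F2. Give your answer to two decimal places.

Under orthogonal rotation h² = Σλ², so λ_F2² = h² − (0.4330) = 0.491 − 0.4330 = 0.0580.
|λ| = √0.0580 = 0.2408.

0.24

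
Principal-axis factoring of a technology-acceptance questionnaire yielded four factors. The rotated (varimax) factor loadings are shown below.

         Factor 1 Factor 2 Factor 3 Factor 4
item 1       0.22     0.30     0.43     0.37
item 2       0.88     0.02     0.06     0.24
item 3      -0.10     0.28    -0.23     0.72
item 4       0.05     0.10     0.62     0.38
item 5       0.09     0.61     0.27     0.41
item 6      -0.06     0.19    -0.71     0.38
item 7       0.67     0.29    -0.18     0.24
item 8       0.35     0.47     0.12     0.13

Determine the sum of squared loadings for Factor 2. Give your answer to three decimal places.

SS loadings for Factor 2 = 0.30² + 0.02² + 0.28² + 0.10² + 0.61² + 0.19² + 0.29² + 0.47² = 0.0900 + 0.0004 + 0.0784 + 0.0100 + 0.3721 + 0.0361 + 0.0841 + 0.2209 = 0.8920

0.892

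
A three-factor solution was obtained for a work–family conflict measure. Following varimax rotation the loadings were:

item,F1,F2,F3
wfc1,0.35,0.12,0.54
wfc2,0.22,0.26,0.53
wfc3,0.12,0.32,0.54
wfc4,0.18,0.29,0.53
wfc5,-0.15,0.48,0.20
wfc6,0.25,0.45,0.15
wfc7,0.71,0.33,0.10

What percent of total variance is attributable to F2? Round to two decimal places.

11.58%

SS loadings for F2 = 0.12² + 0.26² + 0.32² + 0.29² + 0.48² + 0.45² + 0.33² = 0.8103
With 7 standardized items, total variance = 7. Proportion = 0.8103/7 = 0.1158 → 11.58%.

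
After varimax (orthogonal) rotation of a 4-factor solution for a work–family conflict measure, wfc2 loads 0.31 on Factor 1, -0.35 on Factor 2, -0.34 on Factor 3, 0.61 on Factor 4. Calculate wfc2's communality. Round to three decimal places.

h² = 0.31² + (-0.35)² + (-0.34)² + 0.61² = 0.0961 + 0.1225 + 0.1156 + 0.3721 = 0.7063

0.706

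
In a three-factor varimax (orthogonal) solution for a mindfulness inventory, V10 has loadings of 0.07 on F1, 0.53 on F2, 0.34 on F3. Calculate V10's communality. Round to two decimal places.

h² = 0.07² + 0.53² + 0.34² = 0.0049 + 0.2809 + 0.1156 = 0.4014

0.40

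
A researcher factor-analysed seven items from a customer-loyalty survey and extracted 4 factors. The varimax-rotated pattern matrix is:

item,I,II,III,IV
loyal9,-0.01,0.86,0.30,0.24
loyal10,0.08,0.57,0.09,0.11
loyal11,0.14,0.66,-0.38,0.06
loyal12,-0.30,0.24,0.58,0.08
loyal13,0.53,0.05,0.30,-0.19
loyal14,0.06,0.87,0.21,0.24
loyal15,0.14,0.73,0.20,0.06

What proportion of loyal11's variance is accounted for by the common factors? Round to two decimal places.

h² = 0.14² + 0.66² + (-0.38)² + 0.06² = 0.0196 + 0.4356 + 0.1444 + 0.0036 = 0.6032

0.60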